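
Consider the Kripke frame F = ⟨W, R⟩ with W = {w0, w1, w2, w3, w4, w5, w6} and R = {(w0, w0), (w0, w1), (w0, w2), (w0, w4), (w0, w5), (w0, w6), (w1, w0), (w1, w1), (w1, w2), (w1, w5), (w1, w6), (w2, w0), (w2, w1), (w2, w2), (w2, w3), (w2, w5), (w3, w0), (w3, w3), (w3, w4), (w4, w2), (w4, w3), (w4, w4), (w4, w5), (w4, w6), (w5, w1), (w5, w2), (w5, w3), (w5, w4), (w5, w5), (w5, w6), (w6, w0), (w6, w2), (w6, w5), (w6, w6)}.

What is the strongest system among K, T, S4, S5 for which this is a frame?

Reflexive (axiom T): yes — every world is R-related to itself.
Transitive (axiom 4): no — w0 R w2 and w2 R w3, but not w0 R w3.
Euclidean (axiom 5): no — w0 R w1 and w0 R w4, but not w1 R w4.
So F validates K, T; S4 would additionally require R to be transitive. The strongest is T.

T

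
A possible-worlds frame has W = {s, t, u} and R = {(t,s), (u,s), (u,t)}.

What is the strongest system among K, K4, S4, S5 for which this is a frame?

Transitive (axiom 4): yes — every two-step R-path is closed by a direct edge.
Reflexive (axiom T): no — s is not related to itself.
Euclidean (axiom 5): no — u R s and u R t, but not s R t.
So F validates K, K4; S4 would additionally require R to be reflexive. The strongest is K4.

K4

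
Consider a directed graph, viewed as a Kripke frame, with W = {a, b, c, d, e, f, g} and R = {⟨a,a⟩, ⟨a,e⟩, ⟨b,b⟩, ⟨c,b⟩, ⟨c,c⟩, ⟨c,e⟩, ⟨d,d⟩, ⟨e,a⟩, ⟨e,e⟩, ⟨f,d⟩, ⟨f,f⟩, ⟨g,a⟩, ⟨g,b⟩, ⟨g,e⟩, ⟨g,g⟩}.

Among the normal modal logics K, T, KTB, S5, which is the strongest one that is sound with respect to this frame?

T

Reflexive (axiom T): yes — every world is R-related to itself.
Symmetric (axiom B): no — c R b but not b R c.
Euclidean (axiom 5): no — c R b and c R e, but not b R e.
So F validates K, T; KTB would additionally require R to be symmetric. The strongest is T.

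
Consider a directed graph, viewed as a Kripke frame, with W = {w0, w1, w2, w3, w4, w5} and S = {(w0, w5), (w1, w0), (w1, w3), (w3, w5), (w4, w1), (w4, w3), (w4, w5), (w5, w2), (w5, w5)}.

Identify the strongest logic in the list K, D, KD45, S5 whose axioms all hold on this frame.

Serial (axiom D): no — w2 has no S-successor.
Transitive (axiom 4): no — w0 S w5 and w5 S w2, but not w0 S w2.
Euclidean (axiom 5): no — w1 S w0 and w1 S w3, but not w0 S w3.
Reflexive (axiom T): no — w0 is not related to itself.
So F validates K; D would additionally require S to be serial. The strongest is K.

K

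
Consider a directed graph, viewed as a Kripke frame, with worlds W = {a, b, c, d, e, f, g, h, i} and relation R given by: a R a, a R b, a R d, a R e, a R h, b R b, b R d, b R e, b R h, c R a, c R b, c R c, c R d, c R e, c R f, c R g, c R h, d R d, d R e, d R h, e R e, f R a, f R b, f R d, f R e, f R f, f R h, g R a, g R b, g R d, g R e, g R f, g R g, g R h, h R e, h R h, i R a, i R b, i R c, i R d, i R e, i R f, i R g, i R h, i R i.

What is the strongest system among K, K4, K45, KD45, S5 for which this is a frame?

K4

Transitive (axiom 4): yes — every two-step R-path is closed by a direct edge.
Euclidean (axiom 5): no — a R d and a R b, but not d R b.
Serial (axiom D): yes — every world has a successor (e.g. a R a).
Reflexive (axiom T): yes — every world is R-related to itself.
So F validates K, K4; K45 would additionally require R to be Euclidean. The strongest is K4.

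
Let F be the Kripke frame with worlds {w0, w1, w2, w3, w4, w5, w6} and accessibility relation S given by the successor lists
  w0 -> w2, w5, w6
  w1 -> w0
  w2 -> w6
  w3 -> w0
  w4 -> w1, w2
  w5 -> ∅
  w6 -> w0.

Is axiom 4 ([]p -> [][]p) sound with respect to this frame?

No

Axiom 4 corresponds to the accessibility relation being transitive.
Transitive: no — w1 S w0 and w0 S w2, but not w1 S w2.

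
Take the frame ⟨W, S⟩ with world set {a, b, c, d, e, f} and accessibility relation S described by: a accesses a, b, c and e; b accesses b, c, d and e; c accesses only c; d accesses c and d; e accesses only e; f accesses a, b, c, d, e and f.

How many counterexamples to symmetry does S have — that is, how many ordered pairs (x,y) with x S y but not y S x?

12

Enumerating: (a,b), (a,c), (a,e), (b,c), (b,d), (b,e), (d,c), (f,a), (f,b), (f,c), (f,d), (f,e).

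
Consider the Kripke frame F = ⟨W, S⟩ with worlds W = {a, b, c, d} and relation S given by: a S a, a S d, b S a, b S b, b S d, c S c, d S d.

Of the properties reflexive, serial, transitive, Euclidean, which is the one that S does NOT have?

Euclidean

Reflexive: yes — every world is S-related to itself.
Serial: yes — every world has a successor (e.g. a S a).
Transitive: yes — every two-step S-path is closed by a direct edge.
Euclidean: no — b S d and b S a, but not d S a.
Only Euclidean fails.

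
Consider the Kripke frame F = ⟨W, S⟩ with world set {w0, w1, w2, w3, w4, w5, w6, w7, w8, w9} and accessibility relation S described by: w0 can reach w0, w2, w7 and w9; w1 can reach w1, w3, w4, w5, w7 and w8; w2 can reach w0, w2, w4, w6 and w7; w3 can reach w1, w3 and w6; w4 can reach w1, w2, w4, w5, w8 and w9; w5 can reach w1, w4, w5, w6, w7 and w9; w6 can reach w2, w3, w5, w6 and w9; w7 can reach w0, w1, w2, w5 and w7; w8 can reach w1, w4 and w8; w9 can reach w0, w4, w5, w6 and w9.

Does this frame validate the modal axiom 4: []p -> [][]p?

Axiom 4 corresponds to the accessibility relation being transitive.
Transitive: no — w0 S w2 and w2 S w4, but not w0 S w4.

No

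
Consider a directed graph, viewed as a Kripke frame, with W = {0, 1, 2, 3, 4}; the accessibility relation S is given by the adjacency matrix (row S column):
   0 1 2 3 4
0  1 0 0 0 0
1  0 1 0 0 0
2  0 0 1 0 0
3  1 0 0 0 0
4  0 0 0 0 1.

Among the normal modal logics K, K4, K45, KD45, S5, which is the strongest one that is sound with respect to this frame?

Transitive (axiom 4): yes — every two-step S-path is closed by a direct edge.
Euclidean (axiom 5): yes — any two successors of a common world are S-related.
Serial (axiom D): yes — every world has a successor (e.g. 0 S 0).
Reflexive (axiom T): no — 3 is not related to itself.
So F validates K, K4, K45, KD45; S5 would additionally require S to be reflexive. The strongest is KD45.

KD45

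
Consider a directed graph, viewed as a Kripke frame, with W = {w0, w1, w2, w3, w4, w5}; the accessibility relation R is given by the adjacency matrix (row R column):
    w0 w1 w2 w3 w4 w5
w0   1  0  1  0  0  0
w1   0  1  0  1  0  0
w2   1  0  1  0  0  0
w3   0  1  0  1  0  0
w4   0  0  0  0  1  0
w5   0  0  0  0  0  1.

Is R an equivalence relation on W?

Yes

Reflexive: yes — every world is R-related to itself.
Symmetric: yes — every pair in R has its reverse in R.
Transitive: yes — every two-step R-path is closed by a direct edge.
So R is an equivalence relation.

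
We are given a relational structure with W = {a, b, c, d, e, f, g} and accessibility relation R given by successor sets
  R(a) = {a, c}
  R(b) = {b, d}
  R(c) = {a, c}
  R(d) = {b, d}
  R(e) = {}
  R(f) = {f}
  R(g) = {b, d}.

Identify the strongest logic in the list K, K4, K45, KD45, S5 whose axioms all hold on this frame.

K45

Transitive (axiom 4): yes — every two-step R-path is closed by a direct edge.
Euclidean (axiom 5): yes — any two successors of a common world are R-related.
Serial (axiom D): no — e has no R-successor.
Reflexive (axiom T): no — e is not related to itself.
So F validates K, K4, K45; KD45 would additionally require R to be serial. The strongest is K45.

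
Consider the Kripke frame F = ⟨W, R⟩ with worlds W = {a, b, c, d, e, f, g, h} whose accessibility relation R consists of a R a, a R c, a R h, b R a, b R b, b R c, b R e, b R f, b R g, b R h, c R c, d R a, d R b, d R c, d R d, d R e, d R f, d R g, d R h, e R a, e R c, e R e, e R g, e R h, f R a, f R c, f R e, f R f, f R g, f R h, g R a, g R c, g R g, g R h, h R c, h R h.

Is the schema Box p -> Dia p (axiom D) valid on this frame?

Yes

By correspondence theory, D is valid on a frame iff R is serial.
Serial: yes — every world has a successor (e.g. a R a).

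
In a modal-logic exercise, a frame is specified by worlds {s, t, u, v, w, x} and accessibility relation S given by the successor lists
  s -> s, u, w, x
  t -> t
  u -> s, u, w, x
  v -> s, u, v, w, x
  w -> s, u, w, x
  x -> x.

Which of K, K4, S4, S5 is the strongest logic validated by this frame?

Transitive (axiom 4): yes — every two-step S-path is closed by a direct edge.
Reflexive (axiom T): yes — every world is S-related to itself.
Euclidean (axiom 5): no — s S x and s S u, but not x S u.
So F validates K, K4, S4; S5 would additionally require S to be Euclidean. The strongest is S4.

S4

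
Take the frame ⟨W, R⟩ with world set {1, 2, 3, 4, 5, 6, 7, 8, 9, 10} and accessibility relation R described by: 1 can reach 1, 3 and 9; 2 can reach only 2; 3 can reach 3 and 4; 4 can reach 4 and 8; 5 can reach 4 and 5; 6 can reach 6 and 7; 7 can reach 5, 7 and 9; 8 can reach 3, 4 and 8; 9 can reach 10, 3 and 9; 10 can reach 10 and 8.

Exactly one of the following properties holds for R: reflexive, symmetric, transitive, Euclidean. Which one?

Reflexive: yes — every world is R-related to itself.
Symmetric: no — 1 R 3 but not 3 R 1.
Transitive: no — 1 R 3 and 3 R 4, but not 1 R 4.
Euclidean: no — 1 R 3 and 1 R 9, but not 3 R 9.
Only reflexive holds.

reflexive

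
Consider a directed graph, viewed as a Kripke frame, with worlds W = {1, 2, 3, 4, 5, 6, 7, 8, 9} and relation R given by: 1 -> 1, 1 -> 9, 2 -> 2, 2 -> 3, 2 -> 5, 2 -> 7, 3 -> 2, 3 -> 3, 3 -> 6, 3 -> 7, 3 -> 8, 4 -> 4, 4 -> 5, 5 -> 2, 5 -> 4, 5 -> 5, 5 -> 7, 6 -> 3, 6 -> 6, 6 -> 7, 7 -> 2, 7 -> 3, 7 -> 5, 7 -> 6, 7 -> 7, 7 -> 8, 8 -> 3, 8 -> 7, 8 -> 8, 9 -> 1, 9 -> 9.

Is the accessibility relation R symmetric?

Yes

Symmetric: yes — every pair in R has its reverse in R.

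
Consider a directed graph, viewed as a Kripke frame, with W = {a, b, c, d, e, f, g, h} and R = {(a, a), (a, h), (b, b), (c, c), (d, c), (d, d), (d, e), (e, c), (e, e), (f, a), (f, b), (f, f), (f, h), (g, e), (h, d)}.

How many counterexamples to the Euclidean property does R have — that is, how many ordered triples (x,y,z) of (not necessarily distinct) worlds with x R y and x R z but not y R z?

15

Enumerating: (a,h,a), (a,h,h), (d,c,d), (d,c,e), (d,e,d), (e,c,e), (f,a,b), (f,a,f), (f,b,a), (f,b,f), (f,b,h), (f,h,a), (f,h,b), (f,h,f), (f,h,h).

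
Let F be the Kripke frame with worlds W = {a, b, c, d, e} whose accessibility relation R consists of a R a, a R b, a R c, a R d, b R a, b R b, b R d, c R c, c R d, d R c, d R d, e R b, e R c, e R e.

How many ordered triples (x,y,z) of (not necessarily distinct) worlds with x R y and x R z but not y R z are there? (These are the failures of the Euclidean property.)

11

Enumerating: (a,b,c), (a,c,a), (a,c,b), (a,d,a), (a,d,b), (b,d,a), (b,d,b), (e,b,c), (e,b,e), (e,c,b), (e,c,e).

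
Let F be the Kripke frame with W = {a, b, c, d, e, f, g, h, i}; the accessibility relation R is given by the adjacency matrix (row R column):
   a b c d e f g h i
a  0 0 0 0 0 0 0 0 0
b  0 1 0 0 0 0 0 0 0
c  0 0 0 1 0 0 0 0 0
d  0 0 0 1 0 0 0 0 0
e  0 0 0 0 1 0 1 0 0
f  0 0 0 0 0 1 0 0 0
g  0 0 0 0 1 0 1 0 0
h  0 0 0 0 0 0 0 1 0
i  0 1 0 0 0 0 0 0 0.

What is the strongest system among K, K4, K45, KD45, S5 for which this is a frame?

Transitive (axiom 4): yes — every two-step R-path is closed by a direct edge.
Euclidean (axiom 5): yes — any two successors of a common world are R-related.
Serial (axiom D): no — a has no R-successor.
Reflexive (axiom T): no — a is not related to itself.
So F validates K, K4, K45; KD45 would additionally require R to be serial. The strongest is K45.

K45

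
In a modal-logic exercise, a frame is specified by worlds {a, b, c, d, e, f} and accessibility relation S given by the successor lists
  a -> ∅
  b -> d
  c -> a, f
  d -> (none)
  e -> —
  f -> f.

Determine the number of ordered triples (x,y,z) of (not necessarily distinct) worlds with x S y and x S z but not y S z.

4

Enumerating: (b,d,d), (c,a,a), (c,a,f), (c,f,a).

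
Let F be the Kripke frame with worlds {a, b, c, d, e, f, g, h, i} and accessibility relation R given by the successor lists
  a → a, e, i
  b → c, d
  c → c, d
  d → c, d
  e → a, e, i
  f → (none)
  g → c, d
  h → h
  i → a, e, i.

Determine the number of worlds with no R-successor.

1

Enumerating: f.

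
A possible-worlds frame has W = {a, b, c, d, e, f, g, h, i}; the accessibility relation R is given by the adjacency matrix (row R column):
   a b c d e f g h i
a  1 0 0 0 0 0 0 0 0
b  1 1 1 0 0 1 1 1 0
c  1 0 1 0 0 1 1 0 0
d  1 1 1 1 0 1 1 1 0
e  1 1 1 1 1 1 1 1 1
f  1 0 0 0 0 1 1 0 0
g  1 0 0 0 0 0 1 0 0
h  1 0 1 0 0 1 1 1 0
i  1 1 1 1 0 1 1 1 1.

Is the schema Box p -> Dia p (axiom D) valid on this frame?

The schema D characterises exactly the serial frames.
Serial: yes — every world has a successor (e.g. a R a).

Yes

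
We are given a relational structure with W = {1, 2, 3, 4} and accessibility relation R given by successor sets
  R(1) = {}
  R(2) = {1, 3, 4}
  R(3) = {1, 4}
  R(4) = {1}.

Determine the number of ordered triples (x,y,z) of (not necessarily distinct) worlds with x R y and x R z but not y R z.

10

Enumerating: (2,1,1), (2,1,3), (2,1,4), (2,3,3), (2,4,3), (2,4,4), (3,1,1), (3,1,4), (3,4,4), (4,1,1).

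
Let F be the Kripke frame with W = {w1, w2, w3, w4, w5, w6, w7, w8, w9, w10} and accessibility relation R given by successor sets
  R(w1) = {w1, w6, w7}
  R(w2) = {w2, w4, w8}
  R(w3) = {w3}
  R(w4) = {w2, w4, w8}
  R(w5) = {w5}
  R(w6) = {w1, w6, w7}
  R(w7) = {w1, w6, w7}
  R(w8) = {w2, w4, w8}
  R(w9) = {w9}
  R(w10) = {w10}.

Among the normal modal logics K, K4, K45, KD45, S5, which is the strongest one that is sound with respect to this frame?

S5

Transitive (axiom 4): yes — every two-step R-path is closed by a direct edge.
Euclidean (axiom 5): yes — any two successors of a common world are R-related.
Serial (axiom D): yes — every world has a successor (e.g. w1 R w1).
Reflexive (axiom T): yes — every world is R-related to itself.
So F validates K, K4, K45, KD45, S5. The strongest is S5.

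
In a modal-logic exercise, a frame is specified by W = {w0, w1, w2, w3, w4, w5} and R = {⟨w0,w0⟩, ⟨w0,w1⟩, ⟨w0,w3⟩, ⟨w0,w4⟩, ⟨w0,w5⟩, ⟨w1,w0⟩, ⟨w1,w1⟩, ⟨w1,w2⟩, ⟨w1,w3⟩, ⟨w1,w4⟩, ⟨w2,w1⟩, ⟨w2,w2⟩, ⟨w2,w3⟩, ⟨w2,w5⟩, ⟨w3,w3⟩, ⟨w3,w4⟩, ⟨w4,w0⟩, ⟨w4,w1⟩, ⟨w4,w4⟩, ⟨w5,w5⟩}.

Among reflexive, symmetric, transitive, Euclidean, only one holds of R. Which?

Reflexive: yes — every world is R-related to itself.
Symmetric: no — w0 R w3 but not w3 R w0.
Transitive: no — w0 R w1 and w1 R w2, but not w0 R w2.
Euclidean: no — w0 R w1 and w0 R w5, but not w1 R w5.
Only reflexive holds.

reflexive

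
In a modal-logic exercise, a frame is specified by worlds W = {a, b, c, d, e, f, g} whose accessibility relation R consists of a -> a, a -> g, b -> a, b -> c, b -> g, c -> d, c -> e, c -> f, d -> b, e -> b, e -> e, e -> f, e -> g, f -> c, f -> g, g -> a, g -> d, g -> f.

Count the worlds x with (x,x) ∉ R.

Enumerating: b, c, d, f, g.

5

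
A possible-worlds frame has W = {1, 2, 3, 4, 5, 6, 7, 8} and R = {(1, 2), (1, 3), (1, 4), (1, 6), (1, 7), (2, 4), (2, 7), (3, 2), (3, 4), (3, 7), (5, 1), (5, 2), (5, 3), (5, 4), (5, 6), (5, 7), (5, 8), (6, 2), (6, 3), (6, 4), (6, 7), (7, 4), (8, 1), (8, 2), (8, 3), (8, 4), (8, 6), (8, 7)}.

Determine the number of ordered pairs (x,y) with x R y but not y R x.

Enumerating: (1,2), (1,3), (1,4), (1,6), (1,7), (2,4), (2,7), (3,2), (3,4), (3,7), (5,1), (5,2), … and 16 more.
Total: 28.

28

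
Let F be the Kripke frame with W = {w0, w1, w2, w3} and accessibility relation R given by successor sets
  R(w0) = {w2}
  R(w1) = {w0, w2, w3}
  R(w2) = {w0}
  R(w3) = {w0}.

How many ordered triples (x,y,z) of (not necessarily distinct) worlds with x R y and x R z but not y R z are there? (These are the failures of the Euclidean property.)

9

Enumerating: (w0,w2,w2), (w1,w0,w0), (w1,w0,w3), (w1,w2,w2), (w1,w2,w3), (w1,w3,w2), (w1,w3,w3), (w2,w0,w0), (w3,w0,w0).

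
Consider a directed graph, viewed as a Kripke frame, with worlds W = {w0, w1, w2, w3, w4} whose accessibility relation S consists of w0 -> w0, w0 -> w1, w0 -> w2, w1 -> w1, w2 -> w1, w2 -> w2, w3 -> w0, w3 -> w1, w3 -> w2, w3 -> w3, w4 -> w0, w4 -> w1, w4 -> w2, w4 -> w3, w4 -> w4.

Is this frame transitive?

Transitive: yes — every two-step S-path is closed by a direct edge.

Yes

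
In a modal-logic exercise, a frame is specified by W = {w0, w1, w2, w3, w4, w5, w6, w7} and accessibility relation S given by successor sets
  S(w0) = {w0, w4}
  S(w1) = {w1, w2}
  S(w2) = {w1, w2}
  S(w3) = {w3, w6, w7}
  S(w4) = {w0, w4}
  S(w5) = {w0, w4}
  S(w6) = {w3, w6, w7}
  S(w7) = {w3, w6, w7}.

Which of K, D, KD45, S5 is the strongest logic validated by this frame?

Serial (axiom D): yes — every world has a successor (e.g. w0 S w0).
Transitive (axiom 4): yes — every two-step S-path is closed by a direct edge.
Euclidean (axiom 5): yes — any two successors of a common world are S-related.
Reflexive (axiom T): no — w5 is not related to itself.
So F validates K, D, KD45; S5 would additionally require S to be reflexive. The strongest is KD45.

KD45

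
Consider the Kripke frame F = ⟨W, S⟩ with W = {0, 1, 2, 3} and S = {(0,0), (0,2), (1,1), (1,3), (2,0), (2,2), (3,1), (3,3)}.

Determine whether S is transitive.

Transitive: yes — every two-step S-path is closed by a direct edge.

Yes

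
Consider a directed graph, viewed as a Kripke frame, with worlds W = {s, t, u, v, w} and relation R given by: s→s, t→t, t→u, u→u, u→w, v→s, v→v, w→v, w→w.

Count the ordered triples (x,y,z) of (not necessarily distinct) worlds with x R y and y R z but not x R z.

3

Enumerating: (t,u,w), (u,w,v), (w,v,s).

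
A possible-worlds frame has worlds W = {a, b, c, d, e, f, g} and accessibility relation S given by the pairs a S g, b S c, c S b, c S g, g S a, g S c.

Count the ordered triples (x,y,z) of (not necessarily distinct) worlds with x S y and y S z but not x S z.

10

Enumerating: (a,g,a), (a,g,c), (b,c,b), (b,c,g), (c,b,c), (c,g,a), (c,g,c), (g,a,g), (g,c,b), (g,c,g).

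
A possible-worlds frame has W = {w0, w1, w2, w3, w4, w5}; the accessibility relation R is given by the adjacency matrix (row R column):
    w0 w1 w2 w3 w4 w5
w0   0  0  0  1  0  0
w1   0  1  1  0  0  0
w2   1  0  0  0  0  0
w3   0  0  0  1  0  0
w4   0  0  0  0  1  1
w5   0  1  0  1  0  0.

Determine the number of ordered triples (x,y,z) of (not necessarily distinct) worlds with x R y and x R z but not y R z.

Enumerating: (w1,w2,w1), (w1,w2,w2), (w2,w0,w0), (w4,w5,w4), (w4,w5,w5), (w5,w1,w3), (w5,w3,w1).

7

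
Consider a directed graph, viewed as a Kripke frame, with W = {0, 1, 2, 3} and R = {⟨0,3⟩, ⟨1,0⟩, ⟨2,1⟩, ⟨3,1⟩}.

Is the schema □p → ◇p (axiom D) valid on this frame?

Yes

Axiom D corresponds to the accessibility relation being serial.
Serial: yes — every world has a successor (e.g. 0 R 3).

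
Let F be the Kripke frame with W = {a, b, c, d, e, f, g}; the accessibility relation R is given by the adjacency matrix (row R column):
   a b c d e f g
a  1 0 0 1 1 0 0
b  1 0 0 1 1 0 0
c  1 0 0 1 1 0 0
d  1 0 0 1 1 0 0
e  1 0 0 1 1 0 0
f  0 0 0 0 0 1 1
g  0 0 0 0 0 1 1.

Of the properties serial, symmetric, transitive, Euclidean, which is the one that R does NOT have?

Serial: yes — every world has a successor (e.g. a R a).
Symmetric: no — b R a but not a R b.
Transitive: yes — every two-step R-path is closed by a direct edge.
Euclidean: yes — any two successors of a common world are R-related.
Only symmetric fails.

symmetric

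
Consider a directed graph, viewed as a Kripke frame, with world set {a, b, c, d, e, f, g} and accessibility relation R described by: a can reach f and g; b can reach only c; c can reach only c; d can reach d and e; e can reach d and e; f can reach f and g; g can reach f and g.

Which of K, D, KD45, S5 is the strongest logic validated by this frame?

Serial (axiom D): yes — every world has a successor (e.g. a R f).
Transitive (axiom 4): yes — every two-step R-path is closed by a direct edge.
Euclidean (axiom 5): yes — any two successors of a common world are R-related.
Reflexive (axiom T): no — a is not related to itself.
So F validates K, D, KD45; S5 would additionally require R to be reflexive. The strongest is KD45.

KD45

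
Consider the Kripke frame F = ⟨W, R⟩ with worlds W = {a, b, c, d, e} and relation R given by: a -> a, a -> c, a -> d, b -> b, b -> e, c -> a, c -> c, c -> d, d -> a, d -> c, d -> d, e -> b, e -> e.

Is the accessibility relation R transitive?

Yes

Transitive: yes — every two-step R-path is closed by a direct edge.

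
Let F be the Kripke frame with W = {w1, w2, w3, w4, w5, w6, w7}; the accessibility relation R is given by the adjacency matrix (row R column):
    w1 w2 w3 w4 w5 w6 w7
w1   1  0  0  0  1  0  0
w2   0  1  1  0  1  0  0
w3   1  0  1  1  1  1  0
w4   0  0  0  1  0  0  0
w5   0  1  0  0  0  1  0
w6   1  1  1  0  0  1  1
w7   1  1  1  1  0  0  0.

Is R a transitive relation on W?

No

Transitive: no — w1 R w5 and w5 R w2, but not w1 R w2.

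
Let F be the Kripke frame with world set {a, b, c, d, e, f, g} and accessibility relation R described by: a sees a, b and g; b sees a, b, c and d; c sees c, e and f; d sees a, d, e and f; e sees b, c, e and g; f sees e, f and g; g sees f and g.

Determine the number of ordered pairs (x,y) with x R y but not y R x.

Enumerating: (a,g), (b,c), (b,d), (c,f), (d,a), (d,e), (d,f), (e,b), (e,g), (f,e).

10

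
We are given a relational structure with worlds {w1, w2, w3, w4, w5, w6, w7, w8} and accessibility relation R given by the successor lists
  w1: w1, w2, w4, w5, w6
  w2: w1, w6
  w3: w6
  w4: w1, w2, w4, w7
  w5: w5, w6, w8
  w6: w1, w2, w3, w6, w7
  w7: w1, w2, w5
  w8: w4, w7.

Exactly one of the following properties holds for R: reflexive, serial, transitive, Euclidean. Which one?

serial

Reflexive: no — w2 is not related to itself.
Serial: yes — every world has a successor (e.g. w1 R w1).
Transitive: no — w1 R w4 and w4 R w7, but not w1 R w7.
Euclidean: no — w1 R w2 and w1 R w4, but not w2 R w4.
Only serial holds.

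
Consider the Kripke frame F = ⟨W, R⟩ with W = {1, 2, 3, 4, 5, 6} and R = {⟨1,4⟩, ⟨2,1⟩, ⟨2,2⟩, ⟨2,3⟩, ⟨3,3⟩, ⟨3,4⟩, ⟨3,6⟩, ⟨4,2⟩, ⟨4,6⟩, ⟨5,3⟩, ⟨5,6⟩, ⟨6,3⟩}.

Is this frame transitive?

Transitive: no — 1 R 4 and 4 R 2, but not 1 R 2.

No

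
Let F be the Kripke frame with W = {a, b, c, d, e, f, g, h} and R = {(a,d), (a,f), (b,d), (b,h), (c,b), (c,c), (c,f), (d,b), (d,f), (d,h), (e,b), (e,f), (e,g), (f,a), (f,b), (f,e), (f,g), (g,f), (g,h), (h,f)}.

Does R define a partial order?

No

Reflexive: no — a is not related to itself.
Transitive: no — a R d and d R b, but not a R b.
Antisymmetric: no — a R f and f R a with a ≠ f.
So R is not a partial order.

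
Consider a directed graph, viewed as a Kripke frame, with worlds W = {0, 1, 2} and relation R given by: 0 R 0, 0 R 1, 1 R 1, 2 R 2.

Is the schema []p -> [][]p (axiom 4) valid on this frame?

Yes

The schema 4 characterises exactly the transitive frames.
Transitive: yes — every two-step R-path is closed by a direct edge.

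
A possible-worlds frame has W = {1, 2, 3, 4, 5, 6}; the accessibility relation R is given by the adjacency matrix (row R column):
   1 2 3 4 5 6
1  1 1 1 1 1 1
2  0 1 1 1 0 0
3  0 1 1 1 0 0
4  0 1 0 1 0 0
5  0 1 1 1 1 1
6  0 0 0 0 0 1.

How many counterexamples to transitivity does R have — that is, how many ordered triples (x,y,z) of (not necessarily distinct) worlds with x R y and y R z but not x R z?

Enumerating: (4,2,3).

1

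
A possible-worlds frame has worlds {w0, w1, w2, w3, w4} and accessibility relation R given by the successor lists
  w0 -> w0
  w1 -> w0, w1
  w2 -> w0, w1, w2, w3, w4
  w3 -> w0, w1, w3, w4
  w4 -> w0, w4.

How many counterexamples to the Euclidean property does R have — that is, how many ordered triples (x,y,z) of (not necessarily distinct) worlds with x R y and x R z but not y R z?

20

Enumerating: (w1,w0,w1), (w2,w0,w1), (w2,w0,w2), (w2,w0,w3), (w2,w0,w4), (w2,w1,w2), (w2,w1,w3), (w2,w1,w4), (w2,w3,w2), (w2,w4,w1), (w2,w4,w2), (w2,w4,w3), … and 8 more.
Total: 20.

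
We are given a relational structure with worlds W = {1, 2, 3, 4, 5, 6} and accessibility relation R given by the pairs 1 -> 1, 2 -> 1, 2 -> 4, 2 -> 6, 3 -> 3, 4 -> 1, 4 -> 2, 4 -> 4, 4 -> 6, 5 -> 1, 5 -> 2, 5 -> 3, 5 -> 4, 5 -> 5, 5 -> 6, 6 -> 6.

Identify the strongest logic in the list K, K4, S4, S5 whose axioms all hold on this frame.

K

Transitive (axiom 4): no — 2 R 4 and 4 R 2, but not 2 R 2.
Reflexive (axiom T): no — 2 is not related to itself.
Euclidean (axiom 5): no — 2 R 1 and 2 R 4, but not 1 R 4.
So F validates K; K4 would additionally require R to be transitive. The strongest is K.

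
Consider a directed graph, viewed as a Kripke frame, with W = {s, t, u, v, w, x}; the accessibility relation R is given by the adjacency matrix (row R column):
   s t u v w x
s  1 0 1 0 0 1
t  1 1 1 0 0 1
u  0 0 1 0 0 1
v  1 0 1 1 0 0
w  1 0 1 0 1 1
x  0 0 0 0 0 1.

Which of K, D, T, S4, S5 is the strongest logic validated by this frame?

Serial (axiom D): yes — every world has a successor (e.g. s R s).
Reflexive (axiom T): yes — every world is R-related to itself.
Transitive (axiom 4): no — v R s and s R x, but not v R x.
Euclidean (axiom 5): no — s R x and s R u, but not x R u.
So F validates K, D, T; S4 would additionally require R to be transitive. The strongest is T.

T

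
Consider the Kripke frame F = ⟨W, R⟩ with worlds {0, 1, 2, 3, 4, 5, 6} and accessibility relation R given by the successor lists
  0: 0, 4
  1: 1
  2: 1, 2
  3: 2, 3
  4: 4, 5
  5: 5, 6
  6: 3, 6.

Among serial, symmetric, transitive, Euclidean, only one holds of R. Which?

Serial: yes — every world has a successor (e.g. 0 R 0).
Symmetric: no — 0 R 4 but not 4 R 0.
Transitive: no — 0 R 4 and 4 R 5, but not 0 R 5.
Euclidean: no — 0 R 4 and 0 R 0, but not 4 R 0.
Only serial holds.

serial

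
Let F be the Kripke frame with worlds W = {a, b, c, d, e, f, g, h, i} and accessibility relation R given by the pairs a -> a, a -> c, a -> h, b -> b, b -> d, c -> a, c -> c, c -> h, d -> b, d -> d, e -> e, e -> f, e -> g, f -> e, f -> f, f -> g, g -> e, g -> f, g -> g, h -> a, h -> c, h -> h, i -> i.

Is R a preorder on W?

Yes

Reflexive: yes — every world is R-related to itself.
Transitive: yes — every two-step R-path is closed by a direct edge.
So R is a preorder.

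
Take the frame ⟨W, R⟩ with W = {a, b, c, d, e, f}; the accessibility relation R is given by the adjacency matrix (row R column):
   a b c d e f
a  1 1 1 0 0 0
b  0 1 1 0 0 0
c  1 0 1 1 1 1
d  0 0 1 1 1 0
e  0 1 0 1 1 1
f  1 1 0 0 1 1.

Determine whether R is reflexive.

Yes

Reflexive: yes — every world is R-related to itself.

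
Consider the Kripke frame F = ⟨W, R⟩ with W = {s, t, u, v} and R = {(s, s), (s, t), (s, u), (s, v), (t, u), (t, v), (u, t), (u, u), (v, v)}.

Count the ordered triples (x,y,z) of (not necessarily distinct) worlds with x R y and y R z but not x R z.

Enumerating: (t,u,t), (u,t,v).

2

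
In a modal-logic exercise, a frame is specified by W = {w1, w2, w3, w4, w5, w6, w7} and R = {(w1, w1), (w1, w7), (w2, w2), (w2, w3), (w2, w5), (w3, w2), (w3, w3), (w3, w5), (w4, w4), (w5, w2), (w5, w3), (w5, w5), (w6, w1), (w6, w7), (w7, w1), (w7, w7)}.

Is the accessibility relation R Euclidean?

Euclidean: yes — any two successors of a common world are R-related.

Yes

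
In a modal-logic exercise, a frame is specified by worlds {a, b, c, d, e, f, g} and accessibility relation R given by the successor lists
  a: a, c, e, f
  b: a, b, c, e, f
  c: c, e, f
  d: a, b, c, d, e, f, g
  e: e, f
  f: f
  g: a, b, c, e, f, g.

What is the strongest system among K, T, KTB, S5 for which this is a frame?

T

Reflexive (axiom T): yes — every world is R-related to itself.
Symmetric (axiom B): no — a R c but not c R a.
Euclidean (axiom 5): no — a R e and a R c, but not e R c.
So F validates K, T; KTB would additionally require R to be symmetric. The strongest is T.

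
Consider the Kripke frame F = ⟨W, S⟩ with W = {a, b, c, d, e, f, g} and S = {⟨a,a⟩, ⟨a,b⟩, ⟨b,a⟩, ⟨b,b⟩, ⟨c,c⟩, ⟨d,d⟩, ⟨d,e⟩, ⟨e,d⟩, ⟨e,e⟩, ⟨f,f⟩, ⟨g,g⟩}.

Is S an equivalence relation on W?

Yes

Reflexive: yes — every world is S-related to itself.
Symmetric: yes — every pair in S has its reverse in S.
Transitive: yes — every two-step S-path is closed by a direct edge.
So S is an equivalence relation.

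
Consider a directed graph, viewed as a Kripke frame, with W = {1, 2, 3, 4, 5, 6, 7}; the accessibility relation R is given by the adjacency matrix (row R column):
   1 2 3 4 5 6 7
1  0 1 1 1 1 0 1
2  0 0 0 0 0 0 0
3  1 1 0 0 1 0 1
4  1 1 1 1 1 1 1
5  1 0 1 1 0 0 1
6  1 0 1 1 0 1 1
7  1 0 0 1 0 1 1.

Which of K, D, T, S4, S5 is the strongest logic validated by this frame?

Serial (axiom D): no — 2 has no R-successor.
Reflexive (axiom T): no — 1 is not related to itself.
Transitive (axiom 4): no — 1 R 4 and 4 R 6, but not 1 R 6.
Euclidean (axiom 5): no — 1 R 2 and 1 R 3, but not 2 R 3.
So F validates K; D would additionally require R to be serial. The strongest is K.

K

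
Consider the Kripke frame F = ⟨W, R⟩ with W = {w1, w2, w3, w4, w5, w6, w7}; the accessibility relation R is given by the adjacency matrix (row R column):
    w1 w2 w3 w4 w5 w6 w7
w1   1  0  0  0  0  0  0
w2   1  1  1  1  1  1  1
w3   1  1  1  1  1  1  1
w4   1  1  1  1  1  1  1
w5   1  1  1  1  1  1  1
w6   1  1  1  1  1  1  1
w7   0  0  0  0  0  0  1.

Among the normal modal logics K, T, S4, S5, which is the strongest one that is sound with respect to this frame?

Reflexive (axiom T): yes — every world is R-related to itself.
Transitive (axiom 4): yes — every two-step R-path is closed by a direct edge.
Euclidean (axiom 5): no — w2 R w1 and w2 R w3, but not w1 R w3.
So F validates K, T, S4; S5 would additionally require R to be Euclidean. The strongest is S4.

S4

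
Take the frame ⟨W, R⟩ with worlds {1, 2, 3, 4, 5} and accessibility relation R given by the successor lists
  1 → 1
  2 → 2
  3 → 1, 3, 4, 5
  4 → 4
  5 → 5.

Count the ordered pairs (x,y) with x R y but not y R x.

Enumerating: (3,1), (3,4), (3,5).

3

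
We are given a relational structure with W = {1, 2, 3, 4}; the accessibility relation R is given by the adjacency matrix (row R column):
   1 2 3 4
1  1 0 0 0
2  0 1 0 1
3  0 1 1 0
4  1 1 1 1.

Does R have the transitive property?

Transitive: no — 2 R 4 and 4 R 1, but not 2 R 1.

No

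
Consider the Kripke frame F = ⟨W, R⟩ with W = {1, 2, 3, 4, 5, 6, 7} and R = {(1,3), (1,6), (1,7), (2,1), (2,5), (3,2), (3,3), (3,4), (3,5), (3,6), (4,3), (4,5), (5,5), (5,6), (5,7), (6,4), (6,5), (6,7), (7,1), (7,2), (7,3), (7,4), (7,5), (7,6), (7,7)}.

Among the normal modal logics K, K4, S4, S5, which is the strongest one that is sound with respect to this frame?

Transitive (axiom 4): no — 1 R 3 and 3 R 2, but not 1 R 2.
Reflexive (axiom T): no — 1 is not related to itself.
Euclidean (axiom 5): no — 1 R 3 and 1 R 7, but not 3 R 7.
So F validates K; K4 would additionally require R to be transitive. The strongest is K.

K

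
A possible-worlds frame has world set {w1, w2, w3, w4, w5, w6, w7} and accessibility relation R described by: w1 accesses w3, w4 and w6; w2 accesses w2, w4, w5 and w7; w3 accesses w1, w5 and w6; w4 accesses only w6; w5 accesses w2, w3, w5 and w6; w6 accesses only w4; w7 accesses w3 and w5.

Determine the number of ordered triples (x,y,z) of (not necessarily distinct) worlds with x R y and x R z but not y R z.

Enumerating: (w1,w3,w3), (w1,w3,w4), (w1,w4,w3), (w1,w4,w4), (w1,w6,w3), (w1,w6,w6), (w2,w4,w2), (w2,w4,w4), (w2,w4,w5), (w2,w4,w7), (w2,w5,w4), (w2,w5,w7), … and 20 more.
Total: 32.

32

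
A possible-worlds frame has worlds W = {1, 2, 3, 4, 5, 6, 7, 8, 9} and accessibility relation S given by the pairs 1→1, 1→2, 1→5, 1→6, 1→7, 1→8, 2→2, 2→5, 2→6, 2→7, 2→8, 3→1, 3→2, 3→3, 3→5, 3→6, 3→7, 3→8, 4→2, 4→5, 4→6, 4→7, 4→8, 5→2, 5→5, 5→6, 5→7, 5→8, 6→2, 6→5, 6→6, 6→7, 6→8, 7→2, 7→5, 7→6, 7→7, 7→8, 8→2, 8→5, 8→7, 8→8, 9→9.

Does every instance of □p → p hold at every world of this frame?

No

Axiom T corresponds to the accessibility relation being reflexive.
Reflexive: no — 4 is not related to itself.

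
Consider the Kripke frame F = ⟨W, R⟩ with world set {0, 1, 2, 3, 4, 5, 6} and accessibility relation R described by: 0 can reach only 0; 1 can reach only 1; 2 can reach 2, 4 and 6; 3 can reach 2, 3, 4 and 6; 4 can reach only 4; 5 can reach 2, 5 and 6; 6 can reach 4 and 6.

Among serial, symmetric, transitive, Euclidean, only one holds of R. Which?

Serial: yes — every world has a successor (e.g. 0 R 0).
Symmetric: no — 2 R 4 but not 4 R 2.
Transitive: no — 5 R 2 and 2 R 4, but not 5 R 4.
Euclidean: no — 2 R 4 and 2 R 6, but not 4 R 6.
Only serial holds.

serial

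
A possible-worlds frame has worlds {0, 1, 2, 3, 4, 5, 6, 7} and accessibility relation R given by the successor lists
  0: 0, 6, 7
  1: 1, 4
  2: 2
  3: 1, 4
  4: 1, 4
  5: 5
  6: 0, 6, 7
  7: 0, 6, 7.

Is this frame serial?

Yes

Serial: yes — every world has a successor (e.g. 0 R 0).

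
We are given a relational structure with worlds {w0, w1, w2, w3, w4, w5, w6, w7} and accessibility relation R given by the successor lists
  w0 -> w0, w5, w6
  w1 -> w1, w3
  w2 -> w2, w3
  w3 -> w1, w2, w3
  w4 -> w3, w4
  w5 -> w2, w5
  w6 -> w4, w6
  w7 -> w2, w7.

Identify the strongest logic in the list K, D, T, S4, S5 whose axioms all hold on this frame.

Serial (axiom D): yes — every world has a successor (e.g. w0 R w0).
Reflexive (axiom T): yes — every world is R-related to itself.
Transitive (axiom 4): no — w0 R w5 and w5 R w2, but not w0 R w2.
Euclidean (axiom 5): no — w0 R w5 and w0 R w6, but not w5 R w6.
So F validates K, D, T; S4 would additionally require R to be transitive. The strongest is T.

T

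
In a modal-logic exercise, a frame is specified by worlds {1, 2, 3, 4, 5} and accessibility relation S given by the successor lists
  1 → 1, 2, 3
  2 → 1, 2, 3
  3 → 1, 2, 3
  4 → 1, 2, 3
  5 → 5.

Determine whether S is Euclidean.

Yes

Euclidean: yes — any two successors of a common world are S-related.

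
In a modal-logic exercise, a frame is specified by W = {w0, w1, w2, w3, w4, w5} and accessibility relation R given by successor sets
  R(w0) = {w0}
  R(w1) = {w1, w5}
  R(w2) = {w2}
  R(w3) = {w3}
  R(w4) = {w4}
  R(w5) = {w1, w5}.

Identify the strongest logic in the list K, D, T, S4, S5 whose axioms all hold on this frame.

S5

Serial (axiom D): yes — every world has a successor (e.g. w0 R w0).
Reflexive (axiom T): yes — every world is R-related to itself.
Transitive (axiom 4): yes — every two-step R-path is closed by a direct edge.
Euclidean (axiom 5): yes — any two successors of a common world are R-related.
So F validates K, D, T, S4, S5. The strongest is S5.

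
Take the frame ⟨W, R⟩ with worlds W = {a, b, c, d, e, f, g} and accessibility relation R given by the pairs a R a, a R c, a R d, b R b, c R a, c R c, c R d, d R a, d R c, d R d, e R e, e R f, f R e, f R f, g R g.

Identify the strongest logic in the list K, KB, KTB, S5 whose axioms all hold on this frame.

Symmetric (axiom B): yes — every pair in R has its reverse in R.
Reflexive (axiom T): yes — every world is R-related to itself.
Euclidean (axiom 5): yes — any two successors of a common world are R-related.
So F validates K, KB, KTB, S5. The strongest is S5.

S5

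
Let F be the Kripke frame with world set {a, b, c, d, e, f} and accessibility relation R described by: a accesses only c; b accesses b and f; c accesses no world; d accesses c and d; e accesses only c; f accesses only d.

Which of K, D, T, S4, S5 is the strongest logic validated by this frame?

K

Serial (axiom D): no — c has no R-successor.
Reflexive (axiom T): no — a is not related to itself.
Transitive (axiom 4): no — b R f and f R d, but not b R d.
Euclidean (axiom 5): no — a R c and a R c, but not c R c.
So F validates K; D would additionally require R to be serial. The strongest is K.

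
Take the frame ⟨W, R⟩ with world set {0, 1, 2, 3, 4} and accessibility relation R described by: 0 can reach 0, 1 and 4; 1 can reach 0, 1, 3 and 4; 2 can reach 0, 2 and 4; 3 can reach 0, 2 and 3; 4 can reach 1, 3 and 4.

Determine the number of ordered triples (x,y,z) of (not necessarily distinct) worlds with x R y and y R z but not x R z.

12

Enumerating: (0,1,3), (0,4,3), (1,3,2), (2,0,1), (2,4,1), (2,4,3), (3,0,1), (3,0,4), (3,2,4), (4,1,0), (4,3,0), (4,3,2).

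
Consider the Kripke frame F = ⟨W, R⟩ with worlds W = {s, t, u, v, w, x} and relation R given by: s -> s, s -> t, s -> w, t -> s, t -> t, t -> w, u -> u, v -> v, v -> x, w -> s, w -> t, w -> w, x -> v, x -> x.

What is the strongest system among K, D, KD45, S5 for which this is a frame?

S5

Serial (axiom D): yes — every world has a successor (e.g. s R s).
Transitive (axiom 4): yes — every two-step R-path is closed by a direct edge.
Euclidean (axiom 5): yes — any two successors of a common world are R-related.
Reflexive (axiom T): yes — every world is R-related to itself.
So F validates K, D, KD45, S5. The strongest is S5.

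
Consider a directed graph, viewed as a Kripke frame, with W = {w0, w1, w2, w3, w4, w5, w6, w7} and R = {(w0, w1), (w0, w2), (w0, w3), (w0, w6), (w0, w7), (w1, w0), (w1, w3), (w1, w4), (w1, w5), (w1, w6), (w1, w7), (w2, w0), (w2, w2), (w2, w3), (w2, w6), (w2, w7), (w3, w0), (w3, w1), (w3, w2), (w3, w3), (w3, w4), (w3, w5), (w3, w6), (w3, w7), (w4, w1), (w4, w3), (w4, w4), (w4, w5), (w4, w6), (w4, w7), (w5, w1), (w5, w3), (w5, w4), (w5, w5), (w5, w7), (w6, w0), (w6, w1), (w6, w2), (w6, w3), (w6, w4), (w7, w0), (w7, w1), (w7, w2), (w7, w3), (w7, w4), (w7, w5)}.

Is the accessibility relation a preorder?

Reflexive: no — w0 is not related to itself.
Transitive: no — w0 R w1 and w1 R w4, but not w0 R w4.
So R is not a preorder.

No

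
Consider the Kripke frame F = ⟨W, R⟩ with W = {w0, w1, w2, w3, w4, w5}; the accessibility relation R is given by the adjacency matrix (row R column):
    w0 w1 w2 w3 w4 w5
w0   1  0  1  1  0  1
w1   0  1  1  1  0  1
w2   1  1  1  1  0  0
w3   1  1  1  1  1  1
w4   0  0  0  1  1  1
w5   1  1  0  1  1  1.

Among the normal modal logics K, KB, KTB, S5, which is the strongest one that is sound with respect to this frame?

KTB

Symmetric (axiom B): yes — every pair in R has its reverse in R.
Reflexive (axiom T): yes — every world is R-related to itself.
Euclidean (axiom 5): no — w0 R w2 and w0 R w5, but not w2 R w5.
So F validates K, KB, KTB; S5 would additionally require R to be Euclidean. The strongest is KTB.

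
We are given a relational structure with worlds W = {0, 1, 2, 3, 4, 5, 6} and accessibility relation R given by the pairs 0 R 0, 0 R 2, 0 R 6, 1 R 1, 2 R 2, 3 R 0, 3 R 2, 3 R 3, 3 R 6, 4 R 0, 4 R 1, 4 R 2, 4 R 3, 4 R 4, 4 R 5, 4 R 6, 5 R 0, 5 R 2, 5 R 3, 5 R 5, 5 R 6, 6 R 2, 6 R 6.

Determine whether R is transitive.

Transitive: yes — every two-step R-path is closed by a direct edge.

Yes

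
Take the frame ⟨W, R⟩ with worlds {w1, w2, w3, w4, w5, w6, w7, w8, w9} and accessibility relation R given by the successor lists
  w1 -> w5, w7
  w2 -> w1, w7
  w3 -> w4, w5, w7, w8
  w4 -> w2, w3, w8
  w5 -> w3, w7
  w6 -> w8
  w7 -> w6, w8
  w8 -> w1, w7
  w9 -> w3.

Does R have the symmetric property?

No

Symmetric: no — w1 R w5 but not w5 R w1.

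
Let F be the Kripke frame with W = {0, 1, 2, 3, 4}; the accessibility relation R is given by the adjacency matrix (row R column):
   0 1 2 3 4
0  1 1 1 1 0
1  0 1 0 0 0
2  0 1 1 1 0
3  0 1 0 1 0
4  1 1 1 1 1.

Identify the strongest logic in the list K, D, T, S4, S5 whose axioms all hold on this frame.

S4

Serial (axiom D): yes — every world has a successor (e.g. 0 R 0).
Reflexive (axiom T): yes — every world is R-related to itself.
Transitive (axiom 4): yes — every two-step R-path is closed by a direct edge.
Euclidean (axiom 5): no — 0 R 1 and 0 R 2, but not 1 R 2.
So F validates K, D, T, S4; S5 would additionally require R to be Euclidean. The strongest is S4.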